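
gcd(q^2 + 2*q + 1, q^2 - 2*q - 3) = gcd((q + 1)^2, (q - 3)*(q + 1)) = q + 1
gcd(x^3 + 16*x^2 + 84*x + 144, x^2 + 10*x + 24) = x^2 + 10*x + 24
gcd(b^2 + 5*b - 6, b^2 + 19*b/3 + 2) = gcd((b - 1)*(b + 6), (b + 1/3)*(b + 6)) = b + 6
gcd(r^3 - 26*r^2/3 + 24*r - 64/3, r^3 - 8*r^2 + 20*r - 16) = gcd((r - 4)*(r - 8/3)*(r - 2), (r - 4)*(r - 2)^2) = r^2 - 6*r + 8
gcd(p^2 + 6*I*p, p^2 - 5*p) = p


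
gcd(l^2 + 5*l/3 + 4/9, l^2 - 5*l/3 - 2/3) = l + 1/3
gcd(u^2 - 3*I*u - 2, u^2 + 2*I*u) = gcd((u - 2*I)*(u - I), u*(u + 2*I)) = 1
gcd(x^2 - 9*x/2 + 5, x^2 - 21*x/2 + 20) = x - 5/2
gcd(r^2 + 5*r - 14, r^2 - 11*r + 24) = 1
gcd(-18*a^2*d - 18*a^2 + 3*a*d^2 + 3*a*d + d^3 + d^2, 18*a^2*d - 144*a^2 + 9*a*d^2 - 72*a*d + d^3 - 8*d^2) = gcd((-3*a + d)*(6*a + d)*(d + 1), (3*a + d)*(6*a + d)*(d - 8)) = 6*a + d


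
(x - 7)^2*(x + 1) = x^3 - 13*x^2 + 35*x + 49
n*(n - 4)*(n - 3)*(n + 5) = n^4 - 2*n^3 - 23*n^2 + 60*n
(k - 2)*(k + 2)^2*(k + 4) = k^4 + 6*k^3 + 4*k^2 - 24*k - 32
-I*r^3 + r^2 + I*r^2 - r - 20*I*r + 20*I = (r - 4*I)*(r + 5*I)*(-I*r + I)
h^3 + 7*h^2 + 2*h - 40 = (h - 2)*(h + 4)*(h + 5)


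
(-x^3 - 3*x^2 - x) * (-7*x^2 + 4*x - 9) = 7*x^5 + 17*x^4 + 4*x^3 + 23*x^2 + 9*x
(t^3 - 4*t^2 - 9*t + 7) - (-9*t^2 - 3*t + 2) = t^3 + 5*t^2 - 6*t + 5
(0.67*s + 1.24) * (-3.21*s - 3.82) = -2.1507*s^2 - 6.5398*s - 4.7368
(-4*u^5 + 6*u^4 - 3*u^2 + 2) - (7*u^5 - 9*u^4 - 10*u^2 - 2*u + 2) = -11*u^5 + 15*u^4 + 7*u^2 + 2*u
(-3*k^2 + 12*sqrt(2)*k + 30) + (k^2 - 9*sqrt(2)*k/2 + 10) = -2*k^2 + 15*sqrt(2)*k/2 + 40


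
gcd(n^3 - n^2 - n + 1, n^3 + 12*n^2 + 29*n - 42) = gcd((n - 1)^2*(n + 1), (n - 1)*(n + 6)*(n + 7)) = n - 1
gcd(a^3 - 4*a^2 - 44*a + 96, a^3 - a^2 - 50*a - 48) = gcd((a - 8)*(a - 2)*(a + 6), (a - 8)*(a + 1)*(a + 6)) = a^2 - 2*a - 48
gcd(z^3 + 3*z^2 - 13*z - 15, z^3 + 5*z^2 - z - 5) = z^2 + 6*z + 5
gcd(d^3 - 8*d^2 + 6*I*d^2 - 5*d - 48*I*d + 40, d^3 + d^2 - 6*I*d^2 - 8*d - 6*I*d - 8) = 1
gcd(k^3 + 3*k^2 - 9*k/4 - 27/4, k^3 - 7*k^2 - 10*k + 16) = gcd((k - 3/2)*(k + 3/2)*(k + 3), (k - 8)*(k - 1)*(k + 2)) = 1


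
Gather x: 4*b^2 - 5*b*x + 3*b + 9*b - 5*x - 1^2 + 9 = 4*b^2 + 12*b + x*(-5*b - 5) + 8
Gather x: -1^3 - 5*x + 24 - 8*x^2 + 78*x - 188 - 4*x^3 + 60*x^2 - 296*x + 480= -4*x^3 + 52*x^2 - 223*x + 315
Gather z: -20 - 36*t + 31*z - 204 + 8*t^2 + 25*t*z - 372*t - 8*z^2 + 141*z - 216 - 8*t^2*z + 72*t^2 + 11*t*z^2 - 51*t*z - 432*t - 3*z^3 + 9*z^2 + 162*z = 80*t^2 - 840*t - 3*z^3 + z^2*(11*t + 1) + z*(-8*t^2 - 26*t + 334) - 440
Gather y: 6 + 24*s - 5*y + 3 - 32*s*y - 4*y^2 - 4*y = 24*s - 4*y^2 + y*(-32*s - 9) + 9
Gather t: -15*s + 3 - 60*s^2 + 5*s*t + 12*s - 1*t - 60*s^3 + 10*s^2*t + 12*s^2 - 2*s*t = -60*s^3 - 48*s^2 - 3*s + t*(10*s^2 + 3*s - 1) + 3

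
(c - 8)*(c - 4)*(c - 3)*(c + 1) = c^4 - 14*c^3 + 53*c^2 - 28*c - 96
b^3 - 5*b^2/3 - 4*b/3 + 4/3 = (b - 2)*(b - 2/3)*(b + 1)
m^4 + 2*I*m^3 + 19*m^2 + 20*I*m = m*(m - 4*I)*(m + I)*(m + 5*I)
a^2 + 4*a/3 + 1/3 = (a + 1/3)*(a + 1)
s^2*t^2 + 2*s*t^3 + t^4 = t^2*(s + t)^2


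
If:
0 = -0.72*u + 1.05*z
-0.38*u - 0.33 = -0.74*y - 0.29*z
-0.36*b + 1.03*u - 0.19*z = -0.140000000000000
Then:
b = 3.64467592592593*z + 0.388888888888889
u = 1.45833333333333*z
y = 0.356981981981982*z + 0.445945945945946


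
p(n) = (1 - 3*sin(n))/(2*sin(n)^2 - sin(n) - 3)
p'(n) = (1 - 3*sin(n))*(-4*sin(n)*cos(n) + cos(n))/(2*sin(n)^2 - sin(n) - 3)^2 - 3*cos(n)/(2*sin(n)^2 - sin(n) - 3)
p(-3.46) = -0.02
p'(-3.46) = -0.91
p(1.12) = 0.75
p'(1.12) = 0.94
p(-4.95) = 0.92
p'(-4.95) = 0.64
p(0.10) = -0.23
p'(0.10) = 1.01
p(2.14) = 0.63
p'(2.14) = -1.00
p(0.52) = 0.16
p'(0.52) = 0.91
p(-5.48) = 0.43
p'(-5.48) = 0.99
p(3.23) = -0.44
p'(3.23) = -1.24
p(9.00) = 0.08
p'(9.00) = -0.90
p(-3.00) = -0.50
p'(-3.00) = -1.33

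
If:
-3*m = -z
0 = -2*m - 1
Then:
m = -1/2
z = -3/2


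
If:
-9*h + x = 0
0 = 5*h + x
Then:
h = 0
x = 0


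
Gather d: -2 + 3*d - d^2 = -d^2 + 3*d - 2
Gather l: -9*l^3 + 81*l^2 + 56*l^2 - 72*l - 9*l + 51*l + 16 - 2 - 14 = -9*l^3 + 137*l^2 - 30*l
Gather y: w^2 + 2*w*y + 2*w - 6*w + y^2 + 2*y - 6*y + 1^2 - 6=w^2 - 4*w + y^2 + y*(2*w - 4) - 5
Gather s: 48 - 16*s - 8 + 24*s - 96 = 8*s - 56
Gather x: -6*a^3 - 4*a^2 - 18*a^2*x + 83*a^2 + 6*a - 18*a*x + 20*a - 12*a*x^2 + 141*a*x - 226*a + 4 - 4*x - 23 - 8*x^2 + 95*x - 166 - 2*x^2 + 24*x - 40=-6*a^3 + 79*a^2 - 200*a + x^2*(-12*a - 10) + x*(-18*a^2 + 123*a + 115) - 225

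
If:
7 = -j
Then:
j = -7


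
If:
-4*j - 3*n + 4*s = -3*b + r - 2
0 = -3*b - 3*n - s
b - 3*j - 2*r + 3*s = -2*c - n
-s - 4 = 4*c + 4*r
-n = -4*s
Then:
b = -13*s/3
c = 1/13 - 899*s/156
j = 10/13 - 517*s/78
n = 4*s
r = 215*s/39 - 14/13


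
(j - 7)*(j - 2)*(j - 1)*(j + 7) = j^4 - 3*j^3 - 47*j^2 + 147*j - 98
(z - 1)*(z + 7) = z^2 + 6*z - 7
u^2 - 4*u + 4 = (u - 2)^2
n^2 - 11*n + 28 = (n - 7)*(n - 4)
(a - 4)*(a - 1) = a^2 - 5*a + 4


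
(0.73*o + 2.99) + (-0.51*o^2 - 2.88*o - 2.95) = -0.51*o^2 - 2.15*o + 0.04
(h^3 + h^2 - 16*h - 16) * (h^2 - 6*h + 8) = h^5 - 5*h^4 - 14*h^3 + 88*h^2 - 32*h - 128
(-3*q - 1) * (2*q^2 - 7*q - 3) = -6*q^3 + 19*q^2 + 16*q + 3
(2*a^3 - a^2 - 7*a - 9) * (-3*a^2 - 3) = -6*a^5 + 3*a^4 + 15*a^3 + 30*a^2 + 21*a + 27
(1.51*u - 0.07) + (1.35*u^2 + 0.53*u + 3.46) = 1.35*u^2 + 2.04*u + 3.39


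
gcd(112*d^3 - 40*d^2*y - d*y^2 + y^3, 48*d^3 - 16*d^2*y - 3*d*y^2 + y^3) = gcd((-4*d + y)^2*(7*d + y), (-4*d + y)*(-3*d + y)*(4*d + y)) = -4*d + y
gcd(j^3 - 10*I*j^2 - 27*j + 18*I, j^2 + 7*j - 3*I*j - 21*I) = j - 3*I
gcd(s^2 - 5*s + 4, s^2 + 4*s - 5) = s - 1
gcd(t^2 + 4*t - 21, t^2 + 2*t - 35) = t + 7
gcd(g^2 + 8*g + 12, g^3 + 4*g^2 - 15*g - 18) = g + 6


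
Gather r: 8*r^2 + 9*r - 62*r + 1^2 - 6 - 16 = 8*r^2 - 53*r - 21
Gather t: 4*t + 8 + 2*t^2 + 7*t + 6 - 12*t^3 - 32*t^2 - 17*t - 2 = -12*t^3 - 30*t^2 - 6*t + 12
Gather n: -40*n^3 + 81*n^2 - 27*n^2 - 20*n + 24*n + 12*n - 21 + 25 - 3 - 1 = -40*n^3 + 54*n^2 + 16*n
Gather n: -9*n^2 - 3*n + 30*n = -9*n^2 + 27*n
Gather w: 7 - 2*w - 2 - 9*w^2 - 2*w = -9*w^2 - 4*w + 5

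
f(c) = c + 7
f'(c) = 1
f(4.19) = 11.19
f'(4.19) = 1.00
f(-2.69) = 4.31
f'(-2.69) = 1.00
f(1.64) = 8.64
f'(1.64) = 1.00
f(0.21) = 7.21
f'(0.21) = 1.00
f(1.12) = 8.12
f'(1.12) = 1.00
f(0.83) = 7.83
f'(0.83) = 1.00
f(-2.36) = 4.64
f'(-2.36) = 1.00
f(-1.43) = 5.57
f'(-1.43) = 1.00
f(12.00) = 19.00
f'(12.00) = 1.00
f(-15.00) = -8.00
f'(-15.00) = 1.00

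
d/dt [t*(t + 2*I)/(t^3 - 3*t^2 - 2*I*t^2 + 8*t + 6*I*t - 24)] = (-t^2 + 12*I)/(t^4 + t^3*(-6 - 8*I) + t^2*(-7 + 48*I) + t*(96 - 72*I) - 144)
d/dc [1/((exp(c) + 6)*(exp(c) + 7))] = (-2*exp(c) - 13)*exp(c)/(exp(4*c) + 26*exp(3*c) + 253*exp(2*c) + 1092*exp(c) + 1764)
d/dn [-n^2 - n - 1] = -2*n - 1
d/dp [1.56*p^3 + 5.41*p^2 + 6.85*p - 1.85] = 4.68*p^2 + 10.82*p + 6.85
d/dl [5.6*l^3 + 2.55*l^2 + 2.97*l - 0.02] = 16.8*l^2 + 5.1*l + 2.97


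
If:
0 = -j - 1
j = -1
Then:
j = -1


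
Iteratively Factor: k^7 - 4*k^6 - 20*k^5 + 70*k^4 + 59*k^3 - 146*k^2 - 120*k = (k - 5)*(k^6 + k^5 - 15*k^4 - 5*k^3 + 34*k^2 + 24*k) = (k - 5)*(k - 2)*(k^5 + 3*k^4 - 9*k^3 - 23*k^2 - 12*k) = (k - 5)*(k - 2)*(k + 4)*(k^4 - k^3 - 5*k^2 - 3*k) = k*(k - 5)*(k - 2)*(k + 4)*(k^3 - k^2 - 5*k - 3) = k*(k - 5)*(k - 2)*(k + 1)*(k + 4)*(k^2 - 2*k - 3) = k*(k - 5)*(k - 3)*(k - 2)*(k + 1)*(k + 4)*(k + 1)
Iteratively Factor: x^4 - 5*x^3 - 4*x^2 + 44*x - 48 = (x - 4)*(x^3 - x^2 - 8*x + 12) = (x - 4)*(x - 2)*(x^2 + x - 6) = (x - 4)*(x - 2)^2*(x + 3)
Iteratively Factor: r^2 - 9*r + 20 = (r - 4)*(r - 5)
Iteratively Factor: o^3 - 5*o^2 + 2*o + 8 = (o - 2)*(o^2 - 3*o - 4) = (o - 2)*(o + 1)*(o - 4)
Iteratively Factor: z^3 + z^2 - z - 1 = (z - 1)*(z^2 + 2*z + 1) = (z - 1)*(z + 1)*(z + 1)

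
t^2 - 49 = (t - 7)*(t + 7)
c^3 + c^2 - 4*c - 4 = (c - 2)*(c + 1)*(c + 2)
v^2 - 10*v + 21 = (v - 7)*(v - 3)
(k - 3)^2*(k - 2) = k^3 - 8*k^2 + 21*k - 18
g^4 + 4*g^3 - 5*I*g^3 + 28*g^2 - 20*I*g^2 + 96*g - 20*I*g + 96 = (g + 2)^2*(g - 8*I)*(g + 3*I)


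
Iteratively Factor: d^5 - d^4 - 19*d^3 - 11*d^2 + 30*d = (d + 3)*(d^4 - 4*d^3 - 7*d^2 + 10*d) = (d - 1)*(d + 3)*(d^3 - 3*d^2 - 10*d) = d*(d - 1)*(d + 3)*(d^2 - 3*d - 10) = d*(d - 1)*(d + 2)*(d + 3)*(d - 5)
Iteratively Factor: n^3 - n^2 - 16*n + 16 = (n - 1)*(n^2 - 16) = (n - 1)*(n + 4)*(n - 4)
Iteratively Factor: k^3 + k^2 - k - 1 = (k - 1)*(k^2 + 2*k + 1) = (k - 1)*(k + 1)*(k + 1)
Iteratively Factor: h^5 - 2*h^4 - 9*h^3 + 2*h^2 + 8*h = (h - 1)*(h^4 - h^3 - 10*h^2 - 8*h) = (h - 1)*(h + 1)*(h^3 - 2*h^2 - 8*h) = (h - 1)*(h + 1)*(h + 2)*(h^2 - 4*h) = (h - 4)*(h - 1)*(h + 1)*(h + 2)*(h)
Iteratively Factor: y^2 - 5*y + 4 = (y - 1)*(y - 4)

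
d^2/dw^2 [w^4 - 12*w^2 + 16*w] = 12*w^2 - 24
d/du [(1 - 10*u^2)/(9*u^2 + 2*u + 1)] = 2*(-10*u^2 - 19*u - 1)/(81*u^4 + 36*u^3 + 22*u^2 + 4*u + 1)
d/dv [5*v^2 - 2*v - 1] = 10*v - 2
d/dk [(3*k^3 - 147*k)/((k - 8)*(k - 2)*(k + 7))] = 3*(-3*k^2 + 32*k - 112)/(k^4 - 20*k^3 + 132*k^2 - 320*k + 256)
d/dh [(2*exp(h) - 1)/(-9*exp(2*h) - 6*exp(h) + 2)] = (18*exp(2*h) - 18*exp(h) - 2)*exp(h)/(81*exp(4*h) + 108*exp(3*h) - 24*exp(h) + 4)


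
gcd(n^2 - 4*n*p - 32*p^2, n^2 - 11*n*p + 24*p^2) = -n + 8*p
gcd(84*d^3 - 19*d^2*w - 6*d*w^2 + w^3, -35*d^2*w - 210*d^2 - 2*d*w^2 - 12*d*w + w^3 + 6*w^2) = -7*d + w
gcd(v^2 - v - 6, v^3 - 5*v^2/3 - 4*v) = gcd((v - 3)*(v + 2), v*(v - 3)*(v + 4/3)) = v - 3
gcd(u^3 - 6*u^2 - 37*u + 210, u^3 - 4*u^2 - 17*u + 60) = u - 5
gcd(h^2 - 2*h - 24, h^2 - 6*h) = h - 6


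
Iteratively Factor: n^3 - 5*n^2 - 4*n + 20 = (n - 5)*(n^2 - 4) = (n - 5)*(n + 2)*(n - 2)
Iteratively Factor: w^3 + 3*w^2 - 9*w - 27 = (w + 3)*(w^2 - 9) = (w + 3)^2*(w - 3)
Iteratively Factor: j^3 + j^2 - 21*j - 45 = (j + 3)*(j^2 - 2*j - 15) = (j + 3)^2*(j - 5)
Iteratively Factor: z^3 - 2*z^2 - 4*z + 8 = (z + 2)*(z^2 - 4*z + 4) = (z - 2)*(z + 2)*(z - 2)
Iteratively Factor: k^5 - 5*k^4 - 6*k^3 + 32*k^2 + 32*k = (k + 2)*(k^4 - 7*k^3 + 8*k^2 + 16*k) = (k - 4)*(k + 2)*(k^3 - 3*k^2 - 4*k) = k*(k - 4)*(k + 2)*(k^2 - 3*k - 4) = k*(k - 4)*(k + 1)*(k + 2)*(k - 4)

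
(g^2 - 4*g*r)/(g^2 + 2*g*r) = (g - 4*r)/(g + 2*r)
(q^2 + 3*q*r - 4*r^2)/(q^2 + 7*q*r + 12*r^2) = (q - r)/(q + 3*r)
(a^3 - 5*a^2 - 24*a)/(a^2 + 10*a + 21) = a*(a - 8)/(a + 7)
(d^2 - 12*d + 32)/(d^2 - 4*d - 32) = (d - 4)/(d + 4)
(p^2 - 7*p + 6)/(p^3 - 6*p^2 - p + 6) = 1/(p + 1)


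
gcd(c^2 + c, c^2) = c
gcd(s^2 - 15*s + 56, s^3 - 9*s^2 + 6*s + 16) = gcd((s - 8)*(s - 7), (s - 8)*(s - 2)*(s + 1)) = s - 8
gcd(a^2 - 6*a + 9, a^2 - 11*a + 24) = a - 3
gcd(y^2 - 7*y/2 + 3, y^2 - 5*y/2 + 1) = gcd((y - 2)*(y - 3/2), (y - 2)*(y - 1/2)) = y - 2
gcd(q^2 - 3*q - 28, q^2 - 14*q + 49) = q - 7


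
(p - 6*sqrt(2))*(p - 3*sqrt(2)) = p^2 - 9*sqrt(2)*p + 36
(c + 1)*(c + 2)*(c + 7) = c^3 + 10*c^2 + 23*c + 14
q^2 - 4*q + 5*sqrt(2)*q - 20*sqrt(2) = (q - 4)*(q + 5*sqrt(2))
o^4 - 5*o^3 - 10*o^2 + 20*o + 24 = (o - 6)*(o - 2)*(o + 1)*(o + 2)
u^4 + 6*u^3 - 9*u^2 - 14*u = u*(u - 2)*(u + 1)*(u + 7)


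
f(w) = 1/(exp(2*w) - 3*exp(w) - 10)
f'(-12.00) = 0.00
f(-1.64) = -0.09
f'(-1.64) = 0.00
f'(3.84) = -0.00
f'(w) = (-2*exp(2*w) + 3*exp(w))/(exp(2*w) - 3*exp(w) - 10)^2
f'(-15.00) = 0.00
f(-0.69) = -0.09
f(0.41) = -0.08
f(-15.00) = -0.10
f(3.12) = 0.00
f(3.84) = 0.00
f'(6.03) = -0.00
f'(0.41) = -0.00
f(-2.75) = -0.10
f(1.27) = -0.12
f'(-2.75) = 0.00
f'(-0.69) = 0.01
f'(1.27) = -0.23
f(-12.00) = -0.10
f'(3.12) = -0.01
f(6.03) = 0.00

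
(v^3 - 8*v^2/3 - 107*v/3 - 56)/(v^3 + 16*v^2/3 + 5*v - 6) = (3*v^2 - 17*v - 56)/(3*v^2 + 7*v - 6)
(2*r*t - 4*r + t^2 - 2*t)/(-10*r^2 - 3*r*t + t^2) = (2 - t)/(5*r - t)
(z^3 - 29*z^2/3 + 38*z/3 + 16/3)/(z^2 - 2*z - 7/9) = 3*(z^2 - 10*z + 16)/(3*z - 7)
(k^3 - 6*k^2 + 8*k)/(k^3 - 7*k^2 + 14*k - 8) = k/(k - 1)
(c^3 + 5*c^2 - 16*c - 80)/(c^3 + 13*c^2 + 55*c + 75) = (c^2 - 16)/(c^2 + 8*c + 15)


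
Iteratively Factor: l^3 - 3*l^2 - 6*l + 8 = (l - 4)*(l^2 + l - 2) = (l - 4)*(l + 2)*(l - 1)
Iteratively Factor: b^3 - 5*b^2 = (b - 5)*(b^2) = b*(b - 5)*(b)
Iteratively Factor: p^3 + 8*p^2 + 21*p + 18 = (p + 2)*(p^2 + 6*p + 9) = (p + 2)*(p + 3)*(p + 3)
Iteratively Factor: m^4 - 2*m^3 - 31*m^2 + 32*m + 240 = (m - 5)*(m^3 + 3*m^2 - 16*m - 48) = (m - 5)*(m + 3)*(m^2 - 16) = (m - 5)*(m - 4)*(m + 3)*(m + 4)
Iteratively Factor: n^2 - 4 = (n - 2)*(n + 2)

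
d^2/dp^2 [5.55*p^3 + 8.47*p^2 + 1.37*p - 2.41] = 33.3*p + 16.94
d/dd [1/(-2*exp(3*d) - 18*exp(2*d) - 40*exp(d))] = (3*exp(2*d) + 18*exp(d) + 20)*exp(-d)/(2*(exp(2*d) + 9*exp(d) + 20)^2)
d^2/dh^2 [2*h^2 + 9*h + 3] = 4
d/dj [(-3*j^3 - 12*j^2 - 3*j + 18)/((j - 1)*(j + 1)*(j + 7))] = 3*(-3*j^2 - 2*j + 13)/(j^4 + 16*j^3 + 78*j^2 + 112*j + 49)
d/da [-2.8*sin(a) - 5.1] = -2.8*cos(a)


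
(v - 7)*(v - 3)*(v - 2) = v^3 - 12*v^2 + 41*v - 42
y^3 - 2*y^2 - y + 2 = (y - 2)*(y - 1)*(y + 1)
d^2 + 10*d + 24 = (d + 4)*(d + 6)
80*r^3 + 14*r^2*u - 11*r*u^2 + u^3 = (-8*r + u)*(-5*r + u)*(2*r + u)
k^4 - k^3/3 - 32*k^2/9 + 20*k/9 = k*(k - 5/3)*(k - 2/3)*(k + 2)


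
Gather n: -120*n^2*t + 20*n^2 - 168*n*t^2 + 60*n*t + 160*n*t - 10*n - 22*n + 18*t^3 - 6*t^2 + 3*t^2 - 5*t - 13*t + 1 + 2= n^2*(20 - 120*t) + n*(-168*t^2 + 220*t - 32) + 18*t^3 - 3*t^2 - 18*t + 3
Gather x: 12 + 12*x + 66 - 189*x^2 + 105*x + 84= -189*x^2 + 117*x + 162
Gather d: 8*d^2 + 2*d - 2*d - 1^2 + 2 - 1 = 8*d^2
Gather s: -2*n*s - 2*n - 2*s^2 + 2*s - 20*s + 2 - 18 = -2*n - 2*s^2 + s*(-2*n - 18) - 16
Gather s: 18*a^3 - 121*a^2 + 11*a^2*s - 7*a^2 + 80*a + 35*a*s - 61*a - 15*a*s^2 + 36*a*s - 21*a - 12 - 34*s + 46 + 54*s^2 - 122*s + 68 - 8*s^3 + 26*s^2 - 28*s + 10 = 18*a^3 - 128*a^2 - 2*a - 8*s^3 + s^2*(80 - 15*a) + s*(11*a^2 + 71*a - 184) + 112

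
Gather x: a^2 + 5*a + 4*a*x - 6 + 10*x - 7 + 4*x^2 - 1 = a^2 + 5*a + 4*x^2 + x*(4*a + 10) - 14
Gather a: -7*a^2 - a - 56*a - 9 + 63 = -7*a^2 - 57*a + 54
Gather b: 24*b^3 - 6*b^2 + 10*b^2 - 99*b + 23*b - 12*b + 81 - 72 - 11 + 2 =24*b^3 + 4*b^2 - 88*b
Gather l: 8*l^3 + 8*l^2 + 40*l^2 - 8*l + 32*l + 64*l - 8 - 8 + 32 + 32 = 8*l^3 + 48*l^2 + 88*l + 48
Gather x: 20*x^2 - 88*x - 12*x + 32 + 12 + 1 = 20*x^2 - 100*x + 45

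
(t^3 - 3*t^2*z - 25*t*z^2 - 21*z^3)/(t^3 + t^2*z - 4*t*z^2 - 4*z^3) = (-t^2 + 4*t*z + 21*z^2)/(-t^2 + 4*z^2)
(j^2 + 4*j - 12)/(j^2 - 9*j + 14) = (j + 6)/(j - 7)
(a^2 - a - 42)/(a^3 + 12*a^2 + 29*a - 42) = (a - 7)/(a^2 + 6*a - 7)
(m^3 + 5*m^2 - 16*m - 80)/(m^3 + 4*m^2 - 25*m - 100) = (m - 4)/(m - 5)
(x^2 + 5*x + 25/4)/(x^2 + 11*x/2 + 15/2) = (x + 5/2)/(x + 3)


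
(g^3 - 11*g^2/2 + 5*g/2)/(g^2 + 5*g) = (2*g^2 - 11*g + 5)/(2*(g + 5))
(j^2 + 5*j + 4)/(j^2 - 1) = (j + 4)/(j - 1)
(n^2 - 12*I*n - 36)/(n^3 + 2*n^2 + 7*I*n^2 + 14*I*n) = (n^2 - 12*I*n - 36)/(n*(n^2 + n*(2 + 7*I) + 14*I))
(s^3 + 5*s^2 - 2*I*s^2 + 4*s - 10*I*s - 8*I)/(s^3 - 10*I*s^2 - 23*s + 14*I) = (s^2 + 5*s + 4)/(s^2 - 8*I*s - 7)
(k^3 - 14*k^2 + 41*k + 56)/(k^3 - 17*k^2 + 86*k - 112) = (k + 1)/(k - 2)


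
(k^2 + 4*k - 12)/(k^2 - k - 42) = (k - 2)/(k - 7)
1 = 1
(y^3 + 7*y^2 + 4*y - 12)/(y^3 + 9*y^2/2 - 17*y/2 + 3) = 2*(y + 2)/(2*y - 1)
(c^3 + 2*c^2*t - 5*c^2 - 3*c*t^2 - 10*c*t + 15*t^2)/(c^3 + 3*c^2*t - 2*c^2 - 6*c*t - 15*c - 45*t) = (c - t)/(c + 3)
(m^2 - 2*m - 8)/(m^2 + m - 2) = (m - 4)/(m - 1)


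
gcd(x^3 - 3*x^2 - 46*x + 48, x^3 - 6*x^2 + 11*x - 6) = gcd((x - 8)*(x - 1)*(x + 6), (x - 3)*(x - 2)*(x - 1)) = x - 1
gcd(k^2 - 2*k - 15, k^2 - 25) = k - 5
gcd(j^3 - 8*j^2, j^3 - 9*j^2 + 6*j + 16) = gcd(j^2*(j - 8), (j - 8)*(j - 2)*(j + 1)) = j - 8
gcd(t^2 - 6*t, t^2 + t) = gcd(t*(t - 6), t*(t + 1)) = t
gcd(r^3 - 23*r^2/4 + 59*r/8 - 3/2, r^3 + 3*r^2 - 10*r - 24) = 1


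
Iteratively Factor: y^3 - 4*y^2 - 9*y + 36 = (y + 3)*(y^2 - 7*y + 12) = (y - 3)*(y + 3)*(y - 4)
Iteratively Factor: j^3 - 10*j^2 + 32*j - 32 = (j - 2)*(j^2 - 8*j + 16) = (j - 4)*(j - 2)*(j - 4)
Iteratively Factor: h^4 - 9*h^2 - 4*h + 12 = (h + 2)*(h^3 - 2*h^2 - 5*h + 6) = (h - 1)*(h + 2)*(h^2 - h - 6) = (h - 1)*(h + 2)^2*(h - 3)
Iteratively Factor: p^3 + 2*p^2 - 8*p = (p - 2)*(p^2 + 4*p) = (p - 2)*(p + 4)*(p)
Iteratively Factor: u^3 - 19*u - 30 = (u + 3)*(u^2 - 3*u - 10) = (u - 5)*(u + 3)*(u + 2)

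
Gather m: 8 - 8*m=8 - 8*m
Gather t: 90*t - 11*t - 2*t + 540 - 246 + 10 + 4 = 77*t + 308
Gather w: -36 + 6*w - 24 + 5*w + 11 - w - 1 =10*w - 50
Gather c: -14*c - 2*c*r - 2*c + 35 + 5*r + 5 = c*(-2*r - 16) + 5*r + 40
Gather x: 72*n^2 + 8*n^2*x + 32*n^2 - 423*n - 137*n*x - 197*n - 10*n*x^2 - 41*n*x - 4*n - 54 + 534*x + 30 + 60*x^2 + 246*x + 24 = 104*n^2 - 624*n + x^2*(60 - 10*n) + x*(8*n^2 - 178*n + 780)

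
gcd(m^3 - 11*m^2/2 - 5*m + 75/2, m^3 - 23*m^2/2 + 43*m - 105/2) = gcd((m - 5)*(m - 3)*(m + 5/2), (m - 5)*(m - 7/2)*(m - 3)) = m^2 - 8*m + 15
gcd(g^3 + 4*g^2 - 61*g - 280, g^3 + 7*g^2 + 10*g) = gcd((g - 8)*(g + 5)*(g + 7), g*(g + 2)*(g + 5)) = g + 5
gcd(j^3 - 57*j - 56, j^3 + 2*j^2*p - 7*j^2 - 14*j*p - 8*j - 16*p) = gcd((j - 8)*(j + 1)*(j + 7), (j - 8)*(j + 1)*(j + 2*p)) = j^2 - 7*j - 8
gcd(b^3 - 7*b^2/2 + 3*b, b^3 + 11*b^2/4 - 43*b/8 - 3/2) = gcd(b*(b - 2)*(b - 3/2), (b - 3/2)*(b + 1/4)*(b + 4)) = b - 3/2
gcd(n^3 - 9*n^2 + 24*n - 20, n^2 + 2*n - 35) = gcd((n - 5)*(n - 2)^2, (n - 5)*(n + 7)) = n - 5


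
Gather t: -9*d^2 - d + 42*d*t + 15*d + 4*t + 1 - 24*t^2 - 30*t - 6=-9*d^2 + 14*d - 24*t^2 + t*(42*d - 26) - 5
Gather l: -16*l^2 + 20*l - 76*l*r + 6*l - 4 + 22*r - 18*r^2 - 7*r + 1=-16*l^2 + l*(26 - 76*r) - 18*r^2 + 15*r - 3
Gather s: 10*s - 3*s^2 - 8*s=-3*s^2 + 2*s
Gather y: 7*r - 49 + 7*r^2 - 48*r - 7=7*r^2 - 41*r - 56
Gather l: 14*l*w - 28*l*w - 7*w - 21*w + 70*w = -14*l*w + 42*w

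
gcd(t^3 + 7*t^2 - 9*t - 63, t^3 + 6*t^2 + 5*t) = 1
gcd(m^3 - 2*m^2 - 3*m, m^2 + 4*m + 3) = m + 1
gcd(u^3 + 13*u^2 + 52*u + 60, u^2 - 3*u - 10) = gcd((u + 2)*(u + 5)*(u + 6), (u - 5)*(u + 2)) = u + 2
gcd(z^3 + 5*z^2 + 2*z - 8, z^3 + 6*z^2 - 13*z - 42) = z + 2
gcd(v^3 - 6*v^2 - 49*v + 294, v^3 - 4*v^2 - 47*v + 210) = v^2 + v - 42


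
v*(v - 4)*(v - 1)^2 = v^4 - 6*v^3 + 9*v^2 - 4*v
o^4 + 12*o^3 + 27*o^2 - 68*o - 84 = (o - 2)*(o + 1)*(o + 6)*(o + 7)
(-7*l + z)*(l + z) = -7*l^2 - 6*l*z + z^2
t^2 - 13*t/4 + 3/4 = (t - 3)*(t - 1/4)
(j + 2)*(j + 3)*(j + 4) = j^3 + 9*j^2 + 26*j + 24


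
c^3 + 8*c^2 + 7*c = c*(c + 1)*(c + 7)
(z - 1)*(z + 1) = z^2 - 1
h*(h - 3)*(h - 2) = h^3 - 5*h^2 + 6*h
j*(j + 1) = j^2 + j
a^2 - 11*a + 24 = (a - 8)*(a - 3)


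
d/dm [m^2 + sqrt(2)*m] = 2*m + sqrt(2)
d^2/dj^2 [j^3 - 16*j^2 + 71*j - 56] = 6*j - 32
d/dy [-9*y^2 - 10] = -18*y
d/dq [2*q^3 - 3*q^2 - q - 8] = 6*q^2 - 6*q - 1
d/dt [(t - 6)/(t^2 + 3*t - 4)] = (-t^2 + 12*t + 14)/(t^4 + 6*t^3 + t^2 - 24*t + 16)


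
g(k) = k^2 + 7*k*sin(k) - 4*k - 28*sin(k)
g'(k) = 7*k*cos(k) + 2*k + 7*sin(k) - 28*cos(k) - 4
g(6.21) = 12.59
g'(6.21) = 23.34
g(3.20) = -2.23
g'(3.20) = 7.58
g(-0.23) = 7.72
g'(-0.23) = -34.89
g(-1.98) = 50.24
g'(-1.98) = 2.27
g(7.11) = 38.13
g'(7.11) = 30.11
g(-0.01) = 0.32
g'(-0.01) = -32.16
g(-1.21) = 40.43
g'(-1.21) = -25.84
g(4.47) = -1.09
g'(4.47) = -2.65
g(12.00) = 65.95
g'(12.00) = 63.50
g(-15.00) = 371.49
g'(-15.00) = 62.49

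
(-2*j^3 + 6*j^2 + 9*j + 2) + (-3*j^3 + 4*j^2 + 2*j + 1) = -5*j^3 + 10*j^2 + 11*j + 3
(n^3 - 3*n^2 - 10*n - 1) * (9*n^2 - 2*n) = 9*n^5 - 29*n^4 - 84*n^3 + 11*n^2 + 2*n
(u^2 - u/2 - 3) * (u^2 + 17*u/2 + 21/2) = u^4 + 8*u^3 + 13*u^2/4 - 123*u/4 - 63/2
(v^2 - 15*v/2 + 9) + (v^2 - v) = 2*v^2 - 17*v/2 + 9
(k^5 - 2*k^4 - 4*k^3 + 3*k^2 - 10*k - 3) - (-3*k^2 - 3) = k^5 - 2*k^4 - 4*k^3 + 6*k^2 - 10*k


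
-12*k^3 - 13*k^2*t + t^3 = (-4*k + t)*(k + t)*(3*k + t)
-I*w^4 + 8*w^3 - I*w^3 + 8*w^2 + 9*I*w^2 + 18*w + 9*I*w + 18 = (w - I)*(w + 3*I)*(w + 6*I)*(-I*w - I)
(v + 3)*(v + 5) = v^2 + 8*v + 15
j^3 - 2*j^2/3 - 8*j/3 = j*(j - 2)*(j + 4/3)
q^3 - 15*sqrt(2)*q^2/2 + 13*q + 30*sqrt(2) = (q - 6*sqrt(2))*(q - 5*sqrt(2)/2)*(q + sqrt(2))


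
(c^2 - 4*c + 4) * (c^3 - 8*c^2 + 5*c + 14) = c^5 - 12*c^4 + 41*c^3 - 38*c^2 - 36*c + 56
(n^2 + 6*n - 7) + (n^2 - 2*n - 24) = 2*n^2 + 4*n - 31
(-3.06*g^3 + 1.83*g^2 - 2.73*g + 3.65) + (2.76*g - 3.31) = -3.06*g^3 + 1.83*g^2 + 0.0299999999999998*g + 0.34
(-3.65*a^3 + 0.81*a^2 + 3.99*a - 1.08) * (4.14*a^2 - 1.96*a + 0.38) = -15.111*a^5 + 10.5074*a^4 + 13.544*a^3 - 11.9838*a^2 + 3.633*a - 0.4104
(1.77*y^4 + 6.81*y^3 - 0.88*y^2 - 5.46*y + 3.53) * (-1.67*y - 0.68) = -2.9559*y^5 - 12.5763*y^4 - 3.1612*y^3 + 9.7166*y^2 - 2.1823*y - 2.4004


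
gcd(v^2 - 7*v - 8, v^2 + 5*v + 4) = v + 1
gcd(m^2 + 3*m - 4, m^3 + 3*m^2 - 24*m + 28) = 1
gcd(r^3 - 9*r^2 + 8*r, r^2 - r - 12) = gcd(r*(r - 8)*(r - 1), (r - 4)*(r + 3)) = 1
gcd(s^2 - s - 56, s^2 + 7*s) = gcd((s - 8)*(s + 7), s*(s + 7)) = s + 7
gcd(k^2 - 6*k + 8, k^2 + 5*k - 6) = 1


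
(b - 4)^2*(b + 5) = b^3 - 3*b^2 - 24*b + 80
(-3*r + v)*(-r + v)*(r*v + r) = 3*r^3*v + 3*r^3 - 4*r^2*v^2 - 4*r^2*v + r*v^3 + r*v^2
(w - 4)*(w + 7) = w^2 + 3*w - 28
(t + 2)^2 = t^2 + 4*t + 4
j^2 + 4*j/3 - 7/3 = (j - 1)*(j + 7/3)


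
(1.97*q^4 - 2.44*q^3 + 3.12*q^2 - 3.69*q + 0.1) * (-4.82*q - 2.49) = -9.4954*q^5 + 6.8555*q^4 - 8.9628*q^3 + 10.017*q^2 + 8.7061*q - 0.249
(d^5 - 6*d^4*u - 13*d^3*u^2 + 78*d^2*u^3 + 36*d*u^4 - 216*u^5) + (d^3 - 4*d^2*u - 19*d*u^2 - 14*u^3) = d^5 - 6*d^4*u - 13*d^3*u^2 + d^3 + 78*d^2*u^3 - 4*d^2*u + 36*d*u^4 - 19*d*u^2 - 216*u^5 - 14*u^3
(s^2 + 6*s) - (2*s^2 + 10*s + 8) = -s^2 - 4*s - 8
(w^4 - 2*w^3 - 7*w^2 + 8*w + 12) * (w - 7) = w^5 - 9*w^4 + 7*w^3 + 57*w^2 - 44*w - 84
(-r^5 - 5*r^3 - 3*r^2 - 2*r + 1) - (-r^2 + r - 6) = -r^5 - 5*r^3 - 2*r^2 - 3*r + 7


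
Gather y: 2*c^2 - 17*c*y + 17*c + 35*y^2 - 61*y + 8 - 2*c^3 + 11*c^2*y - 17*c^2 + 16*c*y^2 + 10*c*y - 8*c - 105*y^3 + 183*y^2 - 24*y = -2*c^3 - 15*c^2 + 9*c - 105*y^3 + y^2*(16*c + 218) + y*(11*c^2 - 7*c - 85) + 8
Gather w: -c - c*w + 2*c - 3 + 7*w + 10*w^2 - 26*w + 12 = c + 10*w^2 + w*(-c - 19) + 9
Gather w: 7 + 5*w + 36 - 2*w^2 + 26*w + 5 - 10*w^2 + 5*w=-12*w^2 + 36*w + 48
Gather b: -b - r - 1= -b - r - 1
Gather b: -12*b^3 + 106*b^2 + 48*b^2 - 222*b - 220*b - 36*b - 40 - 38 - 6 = -12*b^3 + 154*b^2 - 478*b - 84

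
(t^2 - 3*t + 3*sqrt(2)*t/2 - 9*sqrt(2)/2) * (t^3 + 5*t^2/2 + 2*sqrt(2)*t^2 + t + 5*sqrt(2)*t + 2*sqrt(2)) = t^5 - t^4/2 + 7*sqrt(2)*t^4/2 - 7*sqrt(2)*t^3/4 - t^3/2 - 91*sqrt(2)*t^2/4 - 6*t^2 - 39*t - 21*sqrt(2)*t/2 - 18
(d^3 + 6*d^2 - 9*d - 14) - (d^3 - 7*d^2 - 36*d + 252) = 13*d^2 + 27*d - 266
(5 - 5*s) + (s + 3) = 8 - 4*s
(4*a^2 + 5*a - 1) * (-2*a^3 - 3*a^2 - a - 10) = -8*a^5 - 22*a^4 - 17*a^3 - 42*a^2 - 49*a + 10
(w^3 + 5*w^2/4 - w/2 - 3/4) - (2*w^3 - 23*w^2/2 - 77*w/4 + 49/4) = -w^3 + 51*w^2/4 + 75*w/4 - 13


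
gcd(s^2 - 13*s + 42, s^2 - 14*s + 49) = s - 7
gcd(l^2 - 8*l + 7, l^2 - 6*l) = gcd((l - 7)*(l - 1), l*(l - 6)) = 1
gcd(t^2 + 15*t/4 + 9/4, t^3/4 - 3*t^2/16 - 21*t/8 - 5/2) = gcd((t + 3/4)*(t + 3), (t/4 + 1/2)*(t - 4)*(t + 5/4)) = 1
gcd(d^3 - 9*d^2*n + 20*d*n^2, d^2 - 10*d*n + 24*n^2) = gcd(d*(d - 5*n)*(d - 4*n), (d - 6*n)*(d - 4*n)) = d - 4*n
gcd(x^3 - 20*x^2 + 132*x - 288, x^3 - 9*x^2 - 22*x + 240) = x^2 - 14*x + 48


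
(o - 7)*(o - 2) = o^2 - 9*o + 14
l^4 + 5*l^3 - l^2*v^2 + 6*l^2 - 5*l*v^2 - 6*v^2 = (l + 2)*(l + 3)*(l - v)*(l + v)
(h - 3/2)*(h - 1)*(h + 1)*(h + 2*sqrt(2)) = h^4 - 3*h^3/2 + 2*sqrt(2)*h^3 - 3*sqrt(2)*h^2 - h^2 - 2*sqrt(2)*h + 3*h/2 + 3*sqrt(2)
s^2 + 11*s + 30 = (s + 5)*(s + 6)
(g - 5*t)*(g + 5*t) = g^2 - 25*t^2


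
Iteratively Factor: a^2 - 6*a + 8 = (a - 2)*(a - 4)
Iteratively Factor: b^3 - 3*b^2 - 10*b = (b - 5)*(b^2 + 2*b) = (b - 5)*(b + 2)*(b)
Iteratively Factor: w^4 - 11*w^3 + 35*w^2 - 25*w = (w)*(w^3 - 11*w^2 + 35*w - 25) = w*(w - 5)*(w^2 - 6*w + 5) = w*(w - 5)*(w - 1)*(w - 5)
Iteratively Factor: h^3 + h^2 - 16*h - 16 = (h - 4)*(h^2 + 5*h + 4) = (h - 4)*(h + 1)*(h + 4)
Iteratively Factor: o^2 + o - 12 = (o + 4)*(o - 3)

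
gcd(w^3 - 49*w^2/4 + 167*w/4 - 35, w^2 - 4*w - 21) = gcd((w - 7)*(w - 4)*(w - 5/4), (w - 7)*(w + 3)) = w - 7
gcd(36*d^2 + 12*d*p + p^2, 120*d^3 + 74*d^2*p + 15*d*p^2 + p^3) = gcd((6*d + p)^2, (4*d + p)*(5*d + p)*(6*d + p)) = 6*d + p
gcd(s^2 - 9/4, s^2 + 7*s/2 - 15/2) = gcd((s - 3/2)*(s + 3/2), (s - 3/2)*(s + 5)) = s - 3/2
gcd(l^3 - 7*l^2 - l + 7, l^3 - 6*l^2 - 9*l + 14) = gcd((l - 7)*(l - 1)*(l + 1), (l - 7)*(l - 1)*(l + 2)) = l^2 - 8*l + 7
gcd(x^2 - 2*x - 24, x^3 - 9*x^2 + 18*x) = x - 6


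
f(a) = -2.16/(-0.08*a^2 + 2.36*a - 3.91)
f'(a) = -2.16*(0.16*a - 2.36)/(-0.08*a^2 + 2.36*a - 3.91)^2 = (5.0976 - 0.3456*a)/(0.08*a^2 - 2.36*a + 3.91)^2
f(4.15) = -0.48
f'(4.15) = 0.18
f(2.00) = -4.41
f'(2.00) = 18.35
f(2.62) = -1.25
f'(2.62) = 1.41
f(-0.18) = 0.50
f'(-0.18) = 0.27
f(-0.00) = 0.55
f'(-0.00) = 0.33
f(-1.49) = 0.28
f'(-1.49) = 0.10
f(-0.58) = 0.41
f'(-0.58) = 0.19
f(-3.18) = 0.18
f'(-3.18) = 0.04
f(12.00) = -0.17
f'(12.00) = 0.01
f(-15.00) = 0.04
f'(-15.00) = 0.00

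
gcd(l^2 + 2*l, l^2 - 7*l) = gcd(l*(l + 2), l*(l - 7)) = l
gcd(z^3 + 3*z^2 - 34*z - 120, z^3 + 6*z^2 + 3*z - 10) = z + 5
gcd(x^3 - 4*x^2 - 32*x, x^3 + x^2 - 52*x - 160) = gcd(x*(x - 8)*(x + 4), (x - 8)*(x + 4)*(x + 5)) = x^2 - 4*x - 32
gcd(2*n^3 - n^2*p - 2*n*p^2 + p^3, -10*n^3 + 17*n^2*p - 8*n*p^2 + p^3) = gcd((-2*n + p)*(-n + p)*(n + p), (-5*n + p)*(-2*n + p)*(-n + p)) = 2*n^2 - 3*n*p + p^2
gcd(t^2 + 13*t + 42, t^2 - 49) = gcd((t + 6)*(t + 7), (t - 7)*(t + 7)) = t + 7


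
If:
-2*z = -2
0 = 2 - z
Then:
No Solution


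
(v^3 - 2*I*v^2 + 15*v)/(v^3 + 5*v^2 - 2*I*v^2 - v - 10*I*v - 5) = v*(v^2 - 2*I*v + 15)/(v^3 + v^2*(5 - 2*I) - v*(1 + 10*I) - 5)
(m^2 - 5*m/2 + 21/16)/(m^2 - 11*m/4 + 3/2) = (m - 7/4)/(m - 2)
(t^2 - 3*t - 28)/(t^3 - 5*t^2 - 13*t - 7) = (t + 4)/(t^2 + 2*t + 1)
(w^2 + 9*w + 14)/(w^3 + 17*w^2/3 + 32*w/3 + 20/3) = 3*(w + 7)/(3*w^2 + 11*w + 10)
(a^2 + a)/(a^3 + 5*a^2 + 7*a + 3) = a/(a^2 + 4*a + 3)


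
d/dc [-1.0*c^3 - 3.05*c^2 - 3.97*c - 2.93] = -3.0*c^2 - 6.1*c - 3.97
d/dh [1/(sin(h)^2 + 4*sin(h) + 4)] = -2*cos(h)/(sin(h) + 2)^3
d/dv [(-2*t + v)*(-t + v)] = -3*t + 2*v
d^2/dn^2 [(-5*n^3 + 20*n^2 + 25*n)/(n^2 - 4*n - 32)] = 270*(-n^3 - 96*n + 128)/(n^6 - 12*n^5 - 48*n^4 + 704*n^3 + 1536*n^2 - 12288*n - 32768)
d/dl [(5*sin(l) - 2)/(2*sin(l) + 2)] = 7*cos(l)/(2*(sin(l) + 1)^2)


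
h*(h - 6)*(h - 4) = h^3 - 10*h^2 + 24*h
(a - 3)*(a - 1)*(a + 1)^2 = a^4 - 2*a^3 - 4*a^2 + 2*a + 3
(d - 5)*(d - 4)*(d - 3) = d^3 - 12*d^2 + 47*d - 60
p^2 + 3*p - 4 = (p - 1)*(p + 4)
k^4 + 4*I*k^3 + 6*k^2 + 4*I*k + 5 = (k - I)^2*(k + I)*(k + 5*I)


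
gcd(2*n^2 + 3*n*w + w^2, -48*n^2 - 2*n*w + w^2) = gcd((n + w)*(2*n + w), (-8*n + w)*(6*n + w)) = 1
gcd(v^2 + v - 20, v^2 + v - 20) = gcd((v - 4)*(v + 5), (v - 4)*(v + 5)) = v^2 + v - 20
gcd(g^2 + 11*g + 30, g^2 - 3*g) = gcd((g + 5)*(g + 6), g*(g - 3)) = 1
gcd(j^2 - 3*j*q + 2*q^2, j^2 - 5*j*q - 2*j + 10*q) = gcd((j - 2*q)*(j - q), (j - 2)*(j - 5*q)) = 1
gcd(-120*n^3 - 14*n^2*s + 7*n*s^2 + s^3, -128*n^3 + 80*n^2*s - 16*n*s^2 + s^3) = -4*n + s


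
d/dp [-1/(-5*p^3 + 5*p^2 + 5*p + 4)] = 5*(-3*p^2 + 2*p + 1)/(-5*p^3 + 5*p^2 + 5*p + 4)^2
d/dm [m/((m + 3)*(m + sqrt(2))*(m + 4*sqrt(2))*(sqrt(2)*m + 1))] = (-3*sqrt(2)*m^4 - 22*m^3 - 6*sqrt(2)*m^3 - 33*m^2 - 13*sqrt(2)*m^2 + 24)/(2*m^8 + 12*m^7 + 22*sqrt(2)*m^7 + 132*sqrt(2)*m^6 + 191*m^6 + 500*sqrt(2)*m^5 + 1038*m^5 + 2071*m^4 + 1812*sqrt(2)*m^4 + 3084*m^3 + 2926*sqrt(2)*m^3 + 1248*sqrt(2)*m^2 + 4690*m^2 + 384*m + 1872*sqrt(2)*m + 576)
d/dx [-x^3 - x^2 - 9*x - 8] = -3*x^2 - 2*x - 9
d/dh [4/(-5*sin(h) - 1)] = 20*cos(h)/(5*sin(h) + 1)^2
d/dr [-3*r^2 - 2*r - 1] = -6*r - 2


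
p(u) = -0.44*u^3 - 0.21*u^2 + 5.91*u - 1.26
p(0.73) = 2.77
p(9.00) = -285.84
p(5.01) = -32.25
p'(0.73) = 4.90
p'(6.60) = -54.36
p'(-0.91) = 5.20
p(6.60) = -97.90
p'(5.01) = -29.33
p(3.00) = 2.70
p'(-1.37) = 4.01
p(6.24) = -79.47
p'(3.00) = -7.23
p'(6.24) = -48.11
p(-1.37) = -8.62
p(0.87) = 3.43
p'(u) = -1.32*u^2 - 0.42*u + 5.91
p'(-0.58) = 5.71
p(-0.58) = -4.67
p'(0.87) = 4.55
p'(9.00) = -104.79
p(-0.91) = -6.48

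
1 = 1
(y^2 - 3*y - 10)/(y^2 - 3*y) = (y^2 - 3*y - 10)/(y*(y - 3))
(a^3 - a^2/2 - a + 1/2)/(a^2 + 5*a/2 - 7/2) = (2*a^2 + a - 1)/(2*a + 7)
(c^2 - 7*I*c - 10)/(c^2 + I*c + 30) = (c - 2*I)/(c + 6*I)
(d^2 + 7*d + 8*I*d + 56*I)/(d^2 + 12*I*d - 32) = (d + 7)/(d + 4*I)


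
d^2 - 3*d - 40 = (d - 8)*(d + 5)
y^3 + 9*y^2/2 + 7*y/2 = y*(y + 1)*(y + 7/2)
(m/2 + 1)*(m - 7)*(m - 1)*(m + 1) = m^4/2 - 5*m^3/2 - 15*m^2/2 + 5*m/2 + 7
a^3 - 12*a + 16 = (a - 2)^2*(a + 4)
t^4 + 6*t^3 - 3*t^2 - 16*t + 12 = (t - 1)^2*(t + 2)*(t + 6)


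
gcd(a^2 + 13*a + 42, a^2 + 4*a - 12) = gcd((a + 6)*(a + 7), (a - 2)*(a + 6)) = a + 6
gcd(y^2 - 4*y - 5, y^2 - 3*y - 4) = y + 1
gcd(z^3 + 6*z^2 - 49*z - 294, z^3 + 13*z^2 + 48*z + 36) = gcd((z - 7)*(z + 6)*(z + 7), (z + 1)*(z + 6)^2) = z + 6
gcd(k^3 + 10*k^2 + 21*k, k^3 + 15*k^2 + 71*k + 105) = k^2 + 10*k + 21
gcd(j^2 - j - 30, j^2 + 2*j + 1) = 1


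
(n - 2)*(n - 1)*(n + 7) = n^3 + 4*n^2 - 19*n + 14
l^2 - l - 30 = (l - 6)*(l + 5)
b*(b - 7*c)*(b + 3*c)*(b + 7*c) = b^4 + 3*b^3*c - 49*b^2*c^2 - 147*b*c^3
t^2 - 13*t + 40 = (t - 8)*(t - 5)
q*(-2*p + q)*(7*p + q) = -14*p^2*q + 5*p*q^2 + q^3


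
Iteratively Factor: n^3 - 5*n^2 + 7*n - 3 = (n - 1)*(n^2 - 4*n + 3) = (n - 1)^2*(n - 3)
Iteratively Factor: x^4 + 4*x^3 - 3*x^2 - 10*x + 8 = (x - 1)*(x^3 + 5*x^2 + 2*x - 8) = (x - 1)*(x + 4)*(x^2 + x - 2) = (x - 1)^2*(x + 4)*(x + 2)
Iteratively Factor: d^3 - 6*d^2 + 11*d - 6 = (d - 3)*(d^2 - 3*d + 2) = (d - 3)*(d - 2)*(d - 1)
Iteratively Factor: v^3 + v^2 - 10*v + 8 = (v - 2)*(v^2 + 3*v - 4) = (v - 2)*(v - 1)*(v + 4)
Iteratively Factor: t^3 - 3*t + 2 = (t + 2)*(t^2 - 2*t + 1) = (t - 1)*(t + 2)*(t - 1)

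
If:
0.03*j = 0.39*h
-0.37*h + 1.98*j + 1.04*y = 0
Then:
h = -0.0409932991722507*y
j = -0.532912889239259*y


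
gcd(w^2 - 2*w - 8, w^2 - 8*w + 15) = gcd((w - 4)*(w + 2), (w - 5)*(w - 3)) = 1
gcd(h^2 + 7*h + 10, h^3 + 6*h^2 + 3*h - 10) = h^2 + 7*h + 10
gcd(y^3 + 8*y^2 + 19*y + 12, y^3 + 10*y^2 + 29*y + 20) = y^2 + 5*y + 4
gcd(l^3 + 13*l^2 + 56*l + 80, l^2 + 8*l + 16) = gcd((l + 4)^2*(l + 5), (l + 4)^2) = l^2 + 8*l + 16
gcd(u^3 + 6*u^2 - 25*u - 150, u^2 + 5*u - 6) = u + 6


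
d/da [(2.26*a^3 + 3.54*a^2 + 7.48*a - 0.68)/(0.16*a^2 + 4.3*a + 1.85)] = (0.3616*a^4 + 19.436*a^3 + 26.5682*a^2 + 13.3156*a + 16.762)/(0.0256*a^4 + 1.376*a^3 + 19.082*a^2 + 15.91*a + 3.4225)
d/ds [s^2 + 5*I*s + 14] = 2*s + 5*I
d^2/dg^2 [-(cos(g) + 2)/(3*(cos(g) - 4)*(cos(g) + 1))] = ((1 - cos(2*g))^2/4 + 79*cos(g)/2 - 2*cos(2*g) + 5*cos(3*g)/2 - 31)/(3*(cos(g) - 4)^3*(cos(g) + 1)^2)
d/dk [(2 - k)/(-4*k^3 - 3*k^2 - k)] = (-8*k^3 + 21*k^2 + 12*k + 2)/(k^2*(16*k^4 + 24*k^3 + 17*k^2 + 6*k + 1))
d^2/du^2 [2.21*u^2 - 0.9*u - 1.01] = 4.42000000000000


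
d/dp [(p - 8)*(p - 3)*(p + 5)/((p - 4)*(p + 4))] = (p^4 - 17*p^2 - 48*p + 496)/(p^4 - 32*p^2 + 256)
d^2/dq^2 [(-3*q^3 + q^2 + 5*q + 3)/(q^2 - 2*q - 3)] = 4*q*(-7*q^2 - 18*q - 27)/(q^6 - 6*q^5 + 3*q^4 + 28*q^3 - 9*q^2 - 54*q - 27)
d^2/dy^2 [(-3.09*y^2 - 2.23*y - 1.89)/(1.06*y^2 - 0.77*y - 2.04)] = (-3.5527136788005e-15*y^4 - 10.055372*y^3 - 52.83252*y^2 - 19.677204*y - 29.127954)/(1.191016*y^6 - 2.595516*y^5 - 4.99101*y^4 + 9.533755*y^3 + 9.60534*y^2 - 9.613296*y - 8.489664)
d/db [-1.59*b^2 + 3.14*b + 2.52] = 3.14 - 3.18*b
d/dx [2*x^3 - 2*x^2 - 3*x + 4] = 6*x^2 - 4*x - 3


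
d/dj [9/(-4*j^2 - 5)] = 72*j/(4*j^2 + 5)^2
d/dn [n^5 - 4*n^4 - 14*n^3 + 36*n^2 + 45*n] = 5*n^4 - 16*n^3 - 42*n^2 + 72*n + 45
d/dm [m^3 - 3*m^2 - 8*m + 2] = 3*m^2 - 6*m - 8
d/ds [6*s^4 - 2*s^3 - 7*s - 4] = 24*s^3 - 6*s^2 - 7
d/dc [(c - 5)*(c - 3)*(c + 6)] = 3*c^2 - 4*c - 33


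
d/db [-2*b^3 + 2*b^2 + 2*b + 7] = -6*b^2 + 4*b + 2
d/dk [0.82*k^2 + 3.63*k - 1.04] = 1.64*k + 3.63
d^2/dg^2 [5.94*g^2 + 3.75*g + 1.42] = 11.8800000000000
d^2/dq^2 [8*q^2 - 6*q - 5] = 16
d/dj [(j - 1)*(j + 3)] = 2*j + 2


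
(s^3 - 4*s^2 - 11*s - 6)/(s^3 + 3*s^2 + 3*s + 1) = (s - 6)/(s + 1)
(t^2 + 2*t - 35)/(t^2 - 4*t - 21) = (-t^2 - 2*t + 35)/(-t^2 + 4*t + 21)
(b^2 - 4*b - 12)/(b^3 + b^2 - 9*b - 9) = (b^2 - 4*b - 12)/(b^3 + b^2 - 9*b - 9)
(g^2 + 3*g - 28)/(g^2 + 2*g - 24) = (g + 7)/(g + 6)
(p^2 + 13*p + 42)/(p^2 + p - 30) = (p + 7)/(p - 5)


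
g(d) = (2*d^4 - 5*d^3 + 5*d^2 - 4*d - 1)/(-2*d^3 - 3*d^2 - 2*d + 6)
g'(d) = (6*d^2 + 6*d + 2)*(2*d^4 - 5*d^3 + 5*d^2 - 4*d - 1)/(-2*d^3 - 3*d^2 - 2*d + 6)^2 + (8*d^3 - 15*d^2 + 10*d - 4)/(-2*d^3 - 3*d^2 - 2*d + 6) = (-4*d^6 - 12*d^5 + 13*d^4 + 52*d^3 - 118*d^2 + 54*d - 26)/(4*d^6 + 12*d^5 + 17*d^4 - 12*d^3 - 32*d^2 - 24*d + 36)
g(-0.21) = 0.02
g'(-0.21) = -1.08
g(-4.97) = 10.55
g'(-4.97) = -0.73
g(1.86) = -0.03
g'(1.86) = -0.63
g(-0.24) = 0.05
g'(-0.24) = -1.16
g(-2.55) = 8.45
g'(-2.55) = -1.71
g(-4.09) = 9.92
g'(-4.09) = -0.70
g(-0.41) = 0.29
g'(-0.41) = -1.71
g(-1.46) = 4.59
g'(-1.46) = -5.46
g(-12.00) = 16.66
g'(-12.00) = -0.94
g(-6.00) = 11.33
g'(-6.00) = -0.79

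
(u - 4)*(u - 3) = u^2 - 7*u + 12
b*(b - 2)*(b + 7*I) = b^3 - 2*b^2 + 7*I*b^2 - 14*I*b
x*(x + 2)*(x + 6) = x^3 + 8*x^2 + 12*x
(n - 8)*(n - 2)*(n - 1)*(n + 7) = n^4 - 4*n^3 - 51*n^2 + 166*n - 112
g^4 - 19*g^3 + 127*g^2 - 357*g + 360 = (g - 8)*(g - 5)*(g - 3)^2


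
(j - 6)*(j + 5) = j^2 - j - 30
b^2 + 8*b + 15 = (b + 3)*(b + 5)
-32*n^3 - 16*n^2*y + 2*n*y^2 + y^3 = (-4*n + y)*(2*n + y)*(4*n + y)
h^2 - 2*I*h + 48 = (h - 8*I)*(h + 6*I)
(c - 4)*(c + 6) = c^2 + 2*c - 24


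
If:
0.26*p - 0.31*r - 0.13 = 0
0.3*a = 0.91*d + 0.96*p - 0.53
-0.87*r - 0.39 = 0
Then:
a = 3.03333333333333*d - 1.87701149425287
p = -0.03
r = -0.45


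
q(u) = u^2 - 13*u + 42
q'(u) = 2*u - 13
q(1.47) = 25.05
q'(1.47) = -10.06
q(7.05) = 0.05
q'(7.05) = 1.10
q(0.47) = 36.11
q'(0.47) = -12.06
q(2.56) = 15.27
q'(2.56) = -7.88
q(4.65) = 3.17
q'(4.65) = -3.70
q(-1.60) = 65.36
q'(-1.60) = -16.20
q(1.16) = 28.27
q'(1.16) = -10.68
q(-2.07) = 73.19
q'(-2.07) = -17.14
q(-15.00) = 462.00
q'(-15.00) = -43.00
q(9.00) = 6.00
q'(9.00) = 5.00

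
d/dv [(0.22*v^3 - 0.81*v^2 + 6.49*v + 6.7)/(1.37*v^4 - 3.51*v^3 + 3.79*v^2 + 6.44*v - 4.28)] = (-0.3014*v^6 + 2.2194*v^5 - 28.6832*v^4 + 11.6774*v^3 + 37.9127*v^2 - 43.8524*v - 70.9252)/(1.8769*v^8 - 9.6174*v^7 + 22.7047*v^6 - 8.9602*v^5 - 42.5719*v^4 + 78.8608*v^3 + 9.03120000000001*v^2 - 55.1264*v + 18.3184)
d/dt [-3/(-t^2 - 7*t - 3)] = 3*(-2*t - 7)/(t^2 + 7*t + 3)^2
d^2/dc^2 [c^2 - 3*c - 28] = 2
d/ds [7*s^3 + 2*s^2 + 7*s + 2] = 21*s^2 + 4*s + 7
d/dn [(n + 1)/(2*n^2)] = (-n - 2)/(2*n^3)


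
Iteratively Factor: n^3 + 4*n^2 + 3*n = (n + 1)*(n^2 + 3*n) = (n + 1)*(n + 3)*(n)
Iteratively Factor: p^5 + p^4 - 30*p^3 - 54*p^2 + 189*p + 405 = (p + 3)*(p^4 - 2*p^3 - 24*p^2 + 18*p + 135) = (p - 3)*(p + 3)*(p^3 + p^2 - 21*p - 45) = (p - 3)*(p + 3)^2*(p^2 - 2*p - 15) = (p - 5)*(p - 3)*(p + 3)^2*(p + 3)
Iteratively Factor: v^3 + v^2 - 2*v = (v - 1)*(v^2 + 2*v) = (v - 1)*(v + 2)*(v)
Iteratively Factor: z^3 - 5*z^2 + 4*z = (z - 4)*(z^2 - z) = z*(z - 4)*(z - 1)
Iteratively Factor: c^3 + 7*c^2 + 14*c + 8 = (c + 2)*(c^2 + 5*c + 4) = (c + 1)*(c + 2)*(c + 4)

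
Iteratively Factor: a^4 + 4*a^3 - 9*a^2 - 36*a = (a + 3)*(a^3 + a^2 - 12*a) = (a - 3)*(a + 3)*(a^2 + 4*a) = a*(a - 3)*(a + 3)*(a + 4)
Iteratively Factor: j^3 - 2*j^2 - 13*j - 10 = (j - 5)*(j^2 + 3*j + 2) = (j - 5)*(j + 1)*(j + 2)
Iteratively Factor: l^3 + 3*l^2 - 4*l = (l)*(l^2 + 3*l - 4) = l*(l - 1)*(l + 4)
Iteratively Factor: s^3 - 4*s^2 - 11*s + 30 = (s - 2)*(s^2 - 2*s - 15) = (s - 2)*(s + 3)*(s - 5)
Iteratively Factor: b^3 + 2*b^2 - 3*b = (b + 3)*(b^2 - b) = (b - 1)*(b + 3)*(b)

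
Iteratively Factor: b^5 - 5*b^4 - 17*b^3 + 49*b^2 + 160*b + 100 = (b - 5)*(b^4 - 17*b^2 - 36*b - 20) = (b - 5)^2*(b^3 + 5*b^2 + 8*b + 4) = (b - 5)^2*(b + 2)*(b^2 + 3*b + 2) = (b - 5)^2*(b + 2)^2*(b + 1)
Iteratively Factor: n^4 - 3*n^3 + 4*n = (n - 2)*(n^3 - n^2 - 2*n) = (n - 2)^2*(n^2 + n) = (n - 2)^2*(n + 1)*(n)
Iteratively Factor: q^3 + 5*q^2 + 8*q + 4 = (q + 1)*(q^2 + 4*q + 4) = (q + 1)*(q + 2)*(q + 2)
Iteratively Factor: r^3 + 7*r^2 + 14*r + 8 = (r + 4)*(r^2 + 3*r + 2) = (r + 1)*(r + 4)*(r + 2)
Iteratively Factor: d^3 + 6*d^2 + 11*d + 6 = (d + 1)*(d^2 + 5*d + 6) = (d + 1)*(d + 3)*(d + 2)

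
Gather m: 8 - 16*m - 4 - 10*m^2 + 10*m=-10*m^2 - 6*m + 4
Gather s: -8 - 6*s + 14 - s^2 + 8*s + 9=-s^2 + 2*s + 15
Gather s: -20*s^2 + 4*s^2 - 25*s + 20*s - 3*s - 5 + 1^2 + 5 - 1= -16*s^2 - 8*s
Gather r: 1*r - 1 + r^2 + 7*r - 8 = r^2 + 8*r - 9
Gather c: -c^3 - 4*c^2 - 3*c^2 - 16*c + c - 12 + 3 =-c^3 - 7*c^2 - 15*c - 9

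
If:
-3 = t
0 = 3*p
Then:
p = 0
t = -3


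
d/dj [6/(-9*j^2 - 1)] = 108*j/(9*j^2 + 1)^2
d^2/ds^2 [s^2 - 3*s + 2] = 2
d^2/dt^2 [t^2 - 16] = 2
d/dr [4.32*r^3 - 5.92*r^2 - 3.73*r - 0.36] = 12.96*r^2 - 11.84*r - 3.73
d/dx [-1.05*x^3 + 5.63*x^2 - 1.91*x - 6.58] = -3.15*x^2 + 11.26*x - 1.91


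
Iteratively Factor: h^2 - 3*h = (h)*(h - 3)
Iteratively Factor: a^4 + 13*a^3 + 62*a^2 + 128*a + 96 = (a + 2)*(a^3 + 11*a^2 + 40*a + 48) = (a + 2)*(a + 3)*(a^2 + 8*a + 16) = (a + 2)*(a + 3)*(a + 4)*(a + 4)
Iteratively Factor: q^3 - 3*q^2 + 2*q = (q - 2)*(q^2 - q) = q*(q - 2)*(q - 1)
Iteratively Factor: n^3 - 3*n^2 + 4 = (n - 2)*(n^2 - n - 2) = (n - 2)^2*(n + 1)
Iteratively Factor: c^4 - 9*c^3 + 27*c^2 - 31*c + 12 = (c - 3)*(c^3 - 6*c^2 + 9*c - 4) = (c - 3)*(c - 1)*(c^2 - 5*c + 4) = (c - 4)*(c - 3)*(c - 1)*(c - 1)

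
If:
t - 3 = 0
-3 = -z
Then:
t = 3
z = 3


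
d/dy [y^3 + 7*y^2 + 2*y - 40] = 3*y^2 + 14*y + 2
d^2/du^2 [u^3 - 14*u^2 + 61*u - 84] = 6*u - 28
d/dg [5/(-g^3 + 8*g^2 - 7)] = 5*g*(3*g - 16)/(g^3 - 8*g^2 + 7)^2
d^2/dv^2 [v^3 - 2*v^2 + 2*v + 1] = 6*v - 4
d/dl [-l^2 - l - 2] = -2*l - 1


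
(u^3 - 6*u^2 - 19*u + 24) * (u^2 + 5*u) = u^5 - u^4 - 49*u^3 - 71*u^2 + 120*u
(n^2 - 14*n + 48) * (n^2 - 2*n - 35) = n^4 - 16*n^3 + 41*n^2 + 394*n - 1680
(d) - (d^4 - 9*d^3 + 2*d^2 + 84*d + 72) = -d^4 + 9*d^3 - 2*d^2 - 83*d - 72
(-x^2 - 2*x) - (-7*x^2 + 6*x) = 6*x^2 - 8*x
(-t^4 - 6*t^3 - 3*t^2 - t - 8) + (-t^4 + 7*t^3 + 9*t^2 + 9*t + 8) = -2*t^4 + t^3 + 6*t^2 + 8*t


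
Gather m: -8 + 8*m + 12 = 8*m + 4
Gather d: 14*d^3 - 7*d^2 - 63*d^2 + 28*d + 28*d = 14*d^3 - 70*d^2 + 56*d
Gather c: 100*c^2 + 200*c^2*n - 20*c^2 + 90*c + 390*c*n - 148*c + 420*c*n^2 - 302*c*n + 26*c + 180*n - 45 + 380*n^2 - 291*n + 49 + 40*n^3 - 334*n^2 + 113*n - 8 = c^2*(200*n + 80) + c*(420*n^2 + 88*n - 32) + 40*n^3 + 46*n^2 + 2*n - 4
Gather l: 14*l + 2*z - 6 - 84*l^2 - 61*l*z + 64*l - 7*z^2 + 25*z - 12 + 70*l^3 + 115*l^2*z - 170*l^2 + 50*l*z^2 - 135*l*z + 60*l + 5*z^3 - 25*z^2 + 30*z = 70*l^3 + l^2*(115*z - 254) + l*(50*z^2 - 196*z + 138) + 5*z^3 - 32*z^2 + 57*z - 18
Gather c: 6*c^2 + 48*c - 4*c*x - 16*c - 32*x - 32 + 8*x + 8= 6*c^2 + c*(32 - 4*x) - 24*x - 24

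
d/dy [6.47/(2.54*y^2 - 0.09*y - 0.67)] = (0.5823 - 32.8676*y)/(-2.54*y^2 + 0.09*y + 0.67)^2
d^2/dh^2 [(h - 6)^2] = 2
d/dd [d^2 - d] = 2*d - 1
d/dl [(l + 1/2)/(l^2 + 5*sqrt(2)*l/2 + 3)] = (4*l^2 + 10*sqrt(2)*l - (2*l + 1)*(4*l + 5*sqrt(2)) + 12)/(2*l^2 + 5*sqrt(2)*l + 6)^2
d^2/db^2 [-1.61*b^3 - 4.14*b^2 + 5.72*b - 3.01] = -9.66*b - 8.28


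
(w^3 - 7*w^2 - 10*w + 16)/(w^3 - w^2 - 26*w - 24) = (-w^3 + 7*w^2 + 10*w - 16)/(-w^3 + w^2 + 26*w + 24)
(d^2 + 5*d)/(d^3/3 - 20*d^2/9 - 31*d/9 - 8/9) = 9*d*(d + 5)/(3*d^3 - 20*d^2 - 31*d - 8)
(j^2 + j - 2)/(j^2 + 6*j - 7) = (j + 2)/(j + 7)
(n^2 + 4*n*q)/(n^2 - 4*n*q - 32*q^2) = n/(n - 8*q)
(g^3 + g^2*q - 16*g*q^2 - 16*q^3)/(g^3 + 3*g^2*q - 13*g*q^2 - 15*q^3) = (-g^2 + 16*q^2)/(-g^2 - 2*g*q + 15*q^2)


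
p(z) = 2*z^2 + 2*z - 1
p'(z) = 4*z + 2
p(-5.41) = 46.72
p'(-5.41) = -19.64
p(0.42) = 0.19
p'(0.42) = 3.68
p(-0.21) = -1.33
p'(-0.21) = 1.16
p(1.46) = 6.18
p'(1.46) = 7.84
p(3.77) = 34.97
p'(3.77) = 17.08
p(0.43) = 0.23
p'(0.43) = 3.72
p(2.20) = 13.08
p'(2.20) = 10.80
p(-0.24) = -1.36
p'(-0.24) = 1.04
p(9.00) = 179.00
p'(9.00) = 38.00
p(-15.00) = 419.00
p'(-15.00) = -58.00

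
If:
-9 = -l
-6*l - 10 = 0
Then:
No Solution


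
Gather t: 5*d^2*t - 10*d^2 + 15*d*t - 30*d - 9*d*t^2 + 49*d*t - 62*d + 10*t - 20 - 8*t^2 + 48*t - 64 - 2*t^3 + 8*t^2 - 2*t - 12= -10*d^2 - 9*d*t^2 - 92*d - 2*t^3 + t*(5*d^2 + 64*d + 56) - 96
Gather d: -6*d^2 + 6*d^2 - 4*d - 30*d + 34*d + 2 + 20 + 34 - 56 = 0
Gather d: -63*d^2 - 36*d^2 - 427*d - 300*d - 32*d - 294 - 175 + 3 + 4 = -99*d^2 - 759*d - 462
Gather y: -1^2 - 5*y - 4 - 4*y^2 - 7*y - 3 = -4*y^2 - 12*y - 8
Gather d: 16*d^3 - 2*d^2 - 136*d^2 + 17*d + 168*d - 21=16*d^3 - 138*d^2 + 185*d - 21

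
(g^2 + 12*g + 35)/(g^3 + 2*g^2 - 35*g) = (g + 5)/(g*(g - 5))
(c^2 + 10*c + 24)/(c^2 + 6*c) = (c + 4)/c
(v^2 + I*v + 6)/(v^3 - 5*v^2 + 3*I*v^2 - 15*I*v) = (v - 2*I)/(v*(v - 5))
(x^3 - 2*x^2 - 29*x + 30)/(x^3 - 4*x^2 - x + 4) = (x^2 - x - 30)/(x^2 - 3*x - 4)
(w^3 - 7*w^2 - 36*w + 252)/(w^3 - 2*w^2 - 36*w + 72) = (w - 7)/(w - 2)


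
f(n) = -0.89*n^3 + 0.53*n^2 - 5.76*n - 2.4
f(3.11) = -41.96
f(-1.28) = 7.71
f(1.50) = -12.85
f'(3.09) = -27.98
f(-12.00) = 1680.96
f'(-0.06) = -5.83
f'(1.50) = -10.18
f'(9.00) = -212.49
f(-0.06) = -2.05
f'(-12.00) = -402.96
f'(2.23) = -16.67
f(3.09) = -41.40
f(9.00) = -660.12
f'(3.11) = -28.29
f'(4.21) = -48.62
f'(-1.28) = -11.49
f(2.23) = -22.48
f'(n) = -2.67*n^2 + 1.06*n - 5.76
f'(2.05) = -14.81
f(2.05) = -19.65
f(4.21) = -83.67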